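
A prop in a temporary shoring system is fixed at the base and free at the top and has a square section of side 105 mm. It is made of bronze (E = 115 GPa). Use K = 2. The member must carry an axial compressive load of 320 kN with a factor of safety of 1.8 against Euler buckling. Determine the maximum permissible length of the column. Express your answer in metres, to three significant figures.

I = a⁴/12 = 105⁴/12 = 1.013×10^7 mm⁴
I = 1.013×10^-5 m⁴
Required critical load P_cr = n·P = 1.8 × 320 = 576.0 kN = 5.760×10^5 N
From P_cr = π²EI/(K·L)²:  L = (1/K)·√(π²EI/P_cr) = (1/2)·√(π²×1.15×10^11×1.013×10^-5/5.760×10^5)
L = 2.23 m

L_max ≈ 2.23 m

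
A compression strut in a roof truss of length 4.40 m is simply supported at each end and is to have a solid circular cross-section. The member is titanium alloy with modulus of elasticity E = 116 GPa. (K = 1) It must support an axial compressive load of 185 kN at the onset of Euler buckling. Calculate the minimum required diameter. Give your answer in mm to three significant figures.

d ≈ 89.3 mm

L_e = K·L = 1 × 4.40 = 4.400 m
Required I = P_cr·L_e²/(π²E) = 1.850×10^5 × 4.400² / (π² × 1.16×10^11) = 3.128×10^-6 m⁴
I_req = 3.128×10^6 mm⁴
Solid circle: I = πd⁴/64  ⇒  d = (64I/π)^(1/4) = (64×3.128×10^6/π)^(1/4) = 89.3 mm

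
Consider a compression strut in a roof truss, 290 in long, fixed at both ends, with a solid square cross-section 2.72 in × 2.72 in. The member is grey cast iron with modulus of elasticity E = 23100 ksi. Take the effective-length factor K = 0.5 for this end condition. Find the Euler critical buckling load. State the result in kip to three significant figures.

P_cr ≈ 49.5 kip

I = a⁴/12 = 2.72⁴/12 = 4.561 in⁴
Effective length L_e = K·L = 0.5 × 290 = 145.0 in
P_cr = π²EI / L_e² = π² × 23100×10³ × 4.561 / 145.0² = 4.946×10^4 lb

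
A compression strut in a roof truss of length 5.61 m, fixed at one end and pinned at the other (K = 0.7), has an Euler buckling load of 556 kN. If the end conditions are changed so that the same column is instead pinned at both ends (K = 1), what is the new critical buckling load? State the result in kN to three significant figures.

P_cr ≈ 272 kN

P_cr ∝ 1/K², so P_cr,new = P_cr,old × (K_old/K_new)² = 556 × (0.7/1)²
= 556 × 0.4900 = 272 kN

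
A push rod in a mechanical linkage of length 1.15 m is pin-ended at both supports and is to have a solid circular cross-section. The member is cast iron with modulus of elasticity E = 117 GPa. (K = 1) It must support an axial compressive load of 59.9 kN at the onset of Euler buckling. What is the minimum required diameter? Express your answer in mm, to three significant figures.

L_e = K·L = 1 × 1.15 = 1.150 m
Required I = P_cr·L_e²/(π²E) = 5.990×10^4 × 1.150² / (π² × 1.17×10^11) = 6.860×10^-8 m⁴
I_req = 6.860×10^4 mm⁴
Solid circle: I = πd⁴/64  ⇒  d = (64I/π)^(1/4) = (64×6.860×10^4/π)^(1/4) = 34.4 mm

d ≈ 34.4 mm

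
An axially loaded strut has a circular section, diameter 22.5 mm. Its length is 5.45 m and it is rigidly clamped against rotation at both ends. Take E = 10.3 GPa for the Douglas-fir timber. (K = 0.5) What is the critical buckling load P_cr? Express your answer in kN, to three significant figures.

I = πd⁴/64 = π×22.5⁴/64 = 1.258×10^4 mm⁴
I = 1.258×10^4 mm⁴ = 1.258×10^-8 m⁴
Effective length L_e = K·L = 0.5 × 5.45 = 2.725 m
P_cr = π²EI / L_e² = π² × 10.3×10⁹ × 1.258×10^-8 / 2.725² = 172.2 N

P_cr ≈ 0.172 kN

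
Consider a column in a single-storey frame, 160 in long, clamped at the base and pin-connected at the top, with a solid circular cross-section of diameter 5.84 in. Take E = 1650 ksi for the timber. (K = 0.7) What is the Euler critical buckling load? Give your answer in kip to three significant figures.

P_cr ≈ 74.1 kip

I = πd⁴/64 = π×5.84⁴/64 = 57.10 in⁴
Effective length L_e = K·L = 0.7 × 160 = 112.0 in
P_cr = π²EI / L_e² = π² × 1650×10³ × 57.10 / 112.0² = 7.413×10^4 lb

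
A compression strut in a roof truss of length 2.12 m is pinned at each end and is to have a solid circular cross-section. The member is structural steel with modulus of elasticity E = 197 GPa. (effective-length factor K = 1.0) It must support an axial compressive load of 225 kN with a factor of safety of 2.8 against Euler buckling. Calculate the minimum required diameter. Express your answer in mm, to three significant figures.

d ≈ 73.8 mm

Required P_cr = n·P = 2.8 × 225 = 630.0 kN
L_e = K·L = 1 × 2.12 = 2.120 m
Required I = P_cr·L_e²/(π²E) = 6.300×10^5 × 2.120² / (π² × 1.97×10^11) = 1.456×10^-6 m⁴
I_req = 1.456×10^6 mm⁴
Solid circle: I = πd⁴/64  ⇒  d = (64I/π)^(1/4) = (64×1.456×10^6/π)^(1/4) = 73.8 mm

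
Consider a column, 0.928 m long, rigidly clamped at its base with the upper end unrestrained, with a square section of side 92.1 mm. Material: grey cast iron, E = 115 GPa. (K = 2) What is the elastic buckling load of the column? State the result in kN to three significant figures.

I = a⁴/12 = 92.1⁴/12 = 5.996×10^6 mm⁴
I = 5.996×10^6 mm⁴ = 5.996×10^-6 m⁴
Effective length L_e = K·L = 2 × 0.928 = 1.856 m
P_cr = π²EI / L_e² = π² × 115×10⁹ × 5.996×10^-6 / 1.856² = 1.976×10^6 N

P_cr ≈ 1980 kN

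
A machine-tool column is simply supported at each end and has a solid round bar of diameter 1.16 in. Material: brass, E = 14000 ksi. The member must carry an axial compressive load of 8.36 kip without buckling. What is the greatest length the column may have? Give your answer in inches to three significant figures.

L_max ≈ 38.3 in

I = πd⁴/64 = π×1.16⁴/64 = 8.888×10^-2 in⁴
At the buckling limit P_cr = P = 8.360×10^3 lb
From P_cr = π²EI/(K·L)²:  L = (1/K)·√(π²EI/P_cr) = (1/1)·√(π²×1.40×10^7×8.888×10^-2/8.360×10^3)
L = 38.3 in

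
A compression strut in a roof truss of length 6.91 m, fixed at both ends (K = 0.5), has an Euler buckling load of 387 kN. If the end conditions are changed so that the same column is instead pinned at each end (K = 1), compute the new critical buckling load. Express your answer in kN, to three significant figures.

P_cr ≈ 96.8 kN

P_cr ∝ 1/K², so P_cr,new = P_cr,old × (K_old/K_new)² = 387 × (0.5/1)²
= 387 × 0.2500 = 96.8 kN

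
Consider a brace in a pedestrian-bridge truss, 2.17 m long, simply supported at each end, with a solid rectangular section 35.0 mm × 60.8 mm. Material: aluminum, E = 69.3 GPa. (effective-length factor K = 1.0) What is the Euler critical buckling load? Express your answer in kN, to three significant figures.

Buckling occurs about the weak axis: I_min = h·b³/12 with b = 35.0 mm (the shorter side).
I_min = 60.8×35.0³/12 = 2.172×10^5 mm⁴
I = 2.172×10^5 mm⁴ = 2.172×10^-7 m⁴
Effective length L_e = K·L = 1 × 2.17 = 2.170 m
P_cr = π²EI / L_e² = π² × 69.3×10⁹ × 2.172×10^-7 / 2.170² = 3.155×10^4 N

P_cr ≈ 31.6 kN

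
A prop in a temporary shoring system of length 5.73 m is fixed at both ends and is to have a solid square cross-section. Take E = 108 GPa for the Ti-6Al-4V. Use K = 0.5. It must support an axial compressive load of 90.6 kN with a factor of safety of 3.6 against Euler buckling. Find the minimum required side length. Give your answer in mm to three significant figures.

a ≈ 74.1 mm

Required P_cr = n·P = 3.6 × 90.6 = 326.2 kN
L_e = K·L = 0.5 × 5.73 = 2.865 m
Required I = P_cr·L_e²/(π²E) = 3.262×10^5 × 2.865² / (π² × 1.08×10^11) = 2.512×10^-6 m⁴
I_req = 2.512×10^6 mm⁴
Solid square: I = a⁴/12  ⇒  a = (12I)^(1/4) = (12×2.512×10^6)^(1/4) = 74.1 mm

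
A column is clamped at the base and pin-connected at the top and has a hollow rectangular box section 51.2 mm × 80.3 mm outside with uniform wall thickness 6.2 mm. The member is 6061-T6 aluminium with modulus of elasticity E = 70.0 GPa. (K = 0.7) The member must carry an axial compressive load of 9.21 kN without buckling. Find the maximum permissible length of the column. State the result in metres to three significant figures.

L_max ≈ 9.32 m

Inner dimensions: h_i = 80.3 − 2×6.2 = 67.90 mm, b_i = 51.2 − 2×6.2 = 38.80 mm
Weak-axis I_min = (h_o·b_o³ − h_i·b_i³)/12 with b_o = 51.2, b_i = 38.80 mm (shorter outer/inner sides).
I_min = (80.3×51.2³ − 67.90×38.80³)/12 = 5.676×10^5 mm⁴
I = 5.676×10^-7 m⁴
At the buckling limit P_cr = P = 9.210×10^3 N
From P_cr = π²EI/(K·L)²:  L = (1/K)·√(π²EI/P_cr) = (1/0.7)·√(π²×7.00×10^10×5.676×10^-7/9.210×10^3)
L = 9.32 m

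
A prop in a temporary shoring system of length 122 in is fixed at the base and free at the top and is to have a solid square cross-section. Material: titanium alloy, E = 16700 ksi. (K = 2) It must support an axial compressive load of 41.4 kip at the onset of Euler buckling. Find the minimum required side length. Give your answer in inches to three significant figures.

a ≈ 3.66 in

L_e = K·L = 2 × 122 = 244.0 in
Required I = P_cr·L_e²/(π²E) = 4.140×10^4 × 244.0² / (π² × 1.67×10^7) = 14.95 in⁴
Solid square: I = a⁴/12  ⇒  a = (12I)^(1/4) = (12×14.95)^(1/4) = 3.66 in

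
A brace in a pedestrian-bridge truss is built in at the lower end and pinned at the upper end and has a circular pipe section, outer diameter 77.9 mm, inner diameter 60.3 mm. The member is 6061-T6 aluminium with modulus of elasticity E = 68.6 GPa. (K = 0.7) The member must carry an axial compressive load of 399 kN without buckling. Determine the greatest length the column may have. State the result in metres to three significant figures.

L_max ≈ 2.00 m

d_o = 77.9 mm, d_i = 60.3 mm
I = π(d_o⁴ − d_i⁴)/64 = π(77.9⁴ − 60.30⁴)/64 = 1.159×10^6 mm⁴
I = 1.159×10^-6 m⁴
At the buckling limit P_cr = P = 3.990×10^5 N
From P_cr = π²EI/(K·L)²:  L = (1/K)·√(π²EI/P_cr) = (1/0.7)·√(π²×6.86×10^10×1.159×10^-6/3.990×10^5)
L = 2.00 m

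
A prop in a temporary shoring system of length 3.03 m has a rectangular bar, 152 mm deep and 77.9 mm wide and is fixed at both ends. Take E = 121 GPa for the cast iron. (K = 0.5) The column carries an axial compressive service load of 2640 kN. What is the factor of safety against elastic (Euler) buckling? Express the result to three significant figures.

Buckling occurs about the weak axis: I_min = h·b³/12 with b = 77.9 mm (the shorter side).
I_min = 152×77.9³/12 = 5.988×10^6 mm⁴
I = 5.988×10^6 mm⁴ = 5.988×10^-6 m⁴
Effective length L_e = K·L = 0.5 × 3.03 = 1.515 m
P_cr = π²EI / L_e² = π² × 121×10⁹ × 5.988×10^-6 / 1.515² = 3.116×10^6 N
Factor of safety n = P_cr / P = 3115.5 / 2640 = 1.18

n ≈ 1.18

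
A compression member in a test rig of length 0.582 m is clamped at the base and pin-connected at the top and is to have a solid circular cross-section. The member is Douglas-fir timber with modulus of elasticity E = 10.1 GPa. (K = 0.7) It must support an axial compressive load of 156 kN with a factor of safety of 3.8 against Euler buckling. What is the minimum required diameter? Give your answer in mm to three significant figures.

Required P_cr = n·P = 3.8 × 156 = 592.8 kN
L_e = K·L = 0.7 × 0.582 = 0.4074 m
Required I = P_cr·L_e²/(π²E) = 5.928×10^5 × 0.4074² / (π² × 1.01×10^10) = 9.870×10^-7 m⁴
I_req = 9.870×10^5 mm⁴
Solid circle: I = πd⁴/64  ⇒  d = (64I/π)^(1/4) = (64×9.870×10^5/π)^(1/4) = 67.0 mm

d ≈ 67.0 mm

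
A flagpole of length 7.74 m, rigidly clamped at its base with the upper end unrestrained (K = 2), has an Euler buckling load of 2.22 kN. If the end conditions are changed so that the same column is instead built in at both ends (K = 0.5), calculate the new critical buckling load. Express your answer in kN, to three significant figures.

P_cr ≈ 35.5 kN

P_cr ∝ 1/K², so P_cr,new = P_cr,old × (K_old/K_new)² = 2.22 × (2/0.5)²
= 2.22 × 16.00 = 35.5 kN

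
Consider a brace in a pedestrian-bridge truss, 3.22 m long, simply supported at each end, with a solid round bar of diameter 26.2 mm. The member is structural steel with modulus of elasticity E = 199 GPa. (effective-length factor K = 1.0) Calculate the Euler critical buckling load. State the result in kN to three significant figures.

P_cr ≈ 4.38 kN

I = πd⁴/64 = π×26.2⁴/64 = 2.313×10^4 mm⁴
I = 2.313×10^4 mm⁴ = 2.313×10^-8 m⁴
Effective length L_e = K·L = 1 × 3.22 = 3.220 m
P_cr = π²EI / L_e² = π² × 199×10⁹ × 2.313×10^-8 / 3.220² = 4.381×10^3 N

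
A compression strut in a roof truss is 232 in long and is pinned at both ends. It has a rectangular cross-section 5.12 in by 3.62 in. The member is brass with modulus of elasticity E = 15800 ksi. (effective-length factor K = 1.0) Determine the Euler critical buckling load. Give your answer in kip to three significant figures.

P_cr ≈ 58.6 kip

Buckling occurs about the weak axis: I_min = h·b³/12 with b = 3.62 in (the shorter side).
I_min = 5.12×3.62³/12 = 20.24 in⁴
Effective length L_e = K·L = 1 × 232 = 232.0 in
P_cr = π²EI / L_e² = π² × 15800×10³ × 20.24 / 232.0² = 5.864×10^4 lb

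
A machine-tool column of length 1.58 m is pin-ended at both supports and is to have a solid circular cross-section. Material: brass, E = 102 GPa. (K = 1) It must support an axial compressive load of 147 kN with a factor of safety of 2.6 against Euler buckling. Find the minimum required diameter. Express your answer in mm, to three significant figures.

d ≈ 66.3 mm

Required P_cr = n·P = 2.6 × 147 = 382.2 kN
L_e = K·L = 1 × 1.58 = 1.580 m
Required I = P_cr·L_e²/(π²E) = 3.822×10^5 × 1.580² / (π² × 1.02×10^11) = 9.478×10^-7 m⁴
I_req = 9.478×10^5 mm⁴
Solid circle: I = πd⁴/64  ⇒  d = (64I/π)^(1/4) = (64×9.478×10^5/π)^(1/4) = 66.3 mm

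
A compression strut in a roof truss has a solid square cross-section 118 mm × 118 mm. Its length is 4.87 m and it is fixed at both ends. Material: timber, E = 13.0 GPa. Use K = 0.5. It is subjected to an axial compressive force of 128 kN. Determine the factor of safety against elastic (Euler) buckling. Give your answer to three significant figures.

I = a⁴/12 = 118⁴/12 = 1.616×10^7 mm⁴
I = 1.616×10^7 mm⁴ = 1.616×10^-5 m⁴
Effective length L_e = K·L = 0.5 × 4.87 = 2.435 m
P_cr = π²EI / L_e² = π² × 13.0×10⁹ × 1.616×10^-5 / 2.435² = 3.496×10^5 N
Factor of safety n = P_cr / P = 349.62 / 128 = 2.73

n ≈ 2.73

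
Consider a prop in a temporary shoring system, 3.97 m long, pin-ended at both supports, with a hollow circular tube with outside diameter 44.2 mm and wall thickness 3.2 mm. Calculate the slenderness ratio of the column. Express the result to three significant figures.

λ ≈ 273

Inner diameter d_i = 44.2 − 2×3.2 = 37.80 mm
I = π(d_o⁴ − d_i⁴)/64 = π(44.2⁴ − 37.80⁴)/64 = 8.714×10^4 mm⁴
A = 412.2 mm²;  r_min = √(I/A) = √(8.714×10^4/412.2) = 14.54 mm
L_e = K·L = 1 × 3.97 m = 3.970 m = 3970.0 mm
λ = L_e / r_min = 3970.0 / 14.54 = 273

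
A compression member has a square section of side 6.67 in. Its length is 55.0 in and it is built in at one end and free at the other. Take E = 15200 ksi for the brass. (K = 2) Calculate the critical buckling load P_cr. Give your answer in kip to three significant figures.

I = a⁴/12 = 6.67⁴/12 = 164.9 in⁴
Effective length L_e = K·L = 2 × 55.0 = 110.0 in
P_cr = π²EI / L_e² = π² × 15200×10³ × 164.9 / 110.0² = 2.045×10^6 lb

P_cr ≈ 2040 kip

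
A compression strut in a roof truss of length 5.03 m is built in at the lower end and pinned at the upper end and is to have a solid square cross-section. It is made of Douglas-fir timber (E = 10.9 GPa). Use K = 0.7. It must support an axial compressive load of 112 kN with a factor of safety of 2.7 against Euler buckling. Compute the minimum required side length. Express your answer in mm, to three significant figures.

a ≈ 143 mm

Required P_cr = n·P = 2.7 × 112 = 302.4 kN
L_e = K·L = 0.7 × 5.03 = 3.521 m
Required I = P_cr·L_e²/(π²E) = 3.024×10^5 × 3.521² / (π² × 1.09×10^10) = 3.485×10^-5 m⁴
I_req = 3.485×10^7 mm⁴
Solid square: I = a⁴/12  ⇒  a = (12I)^(1/4) = (12×3.485×10^7)^(1/4) = 143 mm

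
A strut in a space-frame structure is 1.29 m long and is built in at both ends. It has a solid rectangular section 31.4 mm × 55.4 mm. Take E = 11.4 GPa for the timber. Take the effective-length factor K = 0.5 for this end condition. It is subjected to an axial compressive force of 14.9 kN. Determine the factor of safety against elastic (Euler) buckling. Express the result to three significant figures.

n ≈ 2.59

Buckling occurs about the weak axis: I_min = h·b³/12 with b = 31.4 mm (the shorter side).
I_min = 55.4×31.4³/12 = 1.429×10^5 mm⁴
I = 1.429×10^5 mm⁴ = 1.429×10^-7 m⁴
Effective length L_e = K·L = 0.5 × 1.29 = 0.6450 m
P_cr = π²EI / L_e² = π² × 11.4×10⁹ × 1.429×10^-7 / 0.6450² = 3.865×10^4 N
Factor of safety n = P_cr / P = 38.655 / 14.9 = 2.59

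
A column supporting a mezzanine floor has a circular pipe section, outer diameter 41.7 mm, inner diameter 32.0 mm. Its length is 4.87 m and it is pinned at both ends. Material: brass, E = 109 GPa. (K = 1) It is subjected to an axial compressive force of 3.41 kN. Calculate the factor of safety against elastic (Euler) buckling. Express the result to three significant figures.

n ≈ 1.29

d_o = 41.7 mm, d_i = 32.0 mm
I = π(d_o⁴ − d_i⁴)/64 = π(41.7⁴ − 32.00⁴)/64 = 9.696×10^4 mm⁴
I = 9.696×10^4 mm⁴ = 9.696×10^-8 m⁴
Effective length L_e = K·L = 1 × 4.87 = 4.870 m
P_cr = π²EI / L_e² = π² × 109×10⁹ × 9.696×10^-8 / 4.870² = 4.398×10^3 N
Factor of safety n = P_cr / P = 4.3979 / 3.41 = 1.29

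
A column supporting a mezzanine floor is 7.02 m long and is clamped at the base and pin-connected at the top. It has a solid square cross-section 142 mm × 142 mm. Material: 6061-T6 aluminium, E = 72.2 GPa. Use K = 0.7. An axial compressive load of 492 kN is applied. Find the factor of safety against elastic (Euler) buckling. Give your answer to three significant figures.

n ≈ 2.03

I = a⁴/12 = 142⁴/12 = 3.388×10^7 mm⁴
I = 3.388×10^7 mm⁴ = 3.388×10^-5 m⁴
Effective length L_e = K·L = 0.7 × 7.02 = 4.914 m
P_cr = π²EI / L_e² = π² × 72.2×10⁹ × 3.388×10^-5 / 4.914² = 9.999×10^5 N
Factor of safety n = P_cr / P = 999.86 / 492 = 2.03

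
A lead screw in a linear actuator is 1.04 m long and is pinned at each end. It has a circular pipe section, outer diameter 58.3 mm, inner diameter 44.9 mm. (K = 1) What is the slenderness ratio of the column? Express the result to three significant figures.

d_o = 58.3 mm, d_i = 44.9 mm
I = π(d_o⁴ − d_i⁴)/64 = π(58.3⁴ − 44.90⁴)/64 = 3.676×10^5 mm⁴
A = 1.086×10^3 mm²;  r_min = √(I/A) = √(3.676×10^5/1.086×10^3) = 18.40 mm
L_e = K·L = 1 × 1.04 m = 1.040 m = 1040.0 mm
λ = L_e / r_min = 1040.0 / 18.40 = 56.5

λ ≈ 56.5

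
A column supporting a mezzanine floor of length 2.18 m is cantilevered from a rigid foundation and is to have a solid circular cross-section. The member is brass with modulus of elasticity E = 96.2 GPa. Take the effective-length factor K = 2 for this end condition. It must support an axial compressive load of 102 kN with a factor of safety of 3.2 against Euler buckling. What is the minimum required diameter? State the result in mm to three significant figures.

d ≈ 107 mm

Required P_cr = n·P = 3.2 × 102 = 326.4 kN
L_e = K·L = 2 × 2.18 = 4.360 m
Required I = P_cr·L_e²/(π²E) = 3.264×10^5 × 4.360² / (π² × 9.62×10^10) = 6.535×10^-6 m⁴
I_req = 6.535×10^6 mm⁴
Solid circle: I = πd⁴/64  ⇒  d = (64I/π)^(1/4) = (64×6.535×10^6/π)^(1/4) = 107 mm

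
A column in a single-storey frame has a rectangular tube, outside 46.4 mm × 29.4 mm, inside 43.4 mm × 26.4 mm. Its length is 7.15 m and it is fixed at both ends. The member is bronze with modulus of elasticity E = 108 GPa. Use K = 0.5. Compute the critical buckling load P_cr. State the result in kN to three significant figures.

Weak-axis I_min = (h_o·b_o³ − h_i·b_i³)/12 with b_o = 29.4, b_i = 26.40 mm (shorter outer/inner sides).
I_min = (46.4×29.4³ − 43.40×26.40³)/12 = 3.171×10^4 mm⁴
I = 3.171×10^4 mm⁴ = 3.171×10^-8 m⁴
Effective length L_e = K·L = 0.5 × 7.15 = 3.575 m
P_cr = π²EI / L_e² = π² × 108×10⁹ × 3.171×10^-8 / 3.575² = 2.645×10^3 N

P_cr ≈ 2.65 kN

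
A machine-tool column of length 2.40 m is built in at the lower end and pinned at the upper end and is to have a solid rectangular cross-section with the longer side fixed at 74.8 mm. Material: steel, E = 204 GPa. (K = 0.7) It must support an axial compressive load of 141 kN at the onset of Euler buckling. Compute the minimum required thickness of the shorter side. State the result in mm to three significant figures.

b ≈ 31.7 mm

L_e = K·L = 0.7 × 2.40 = 1.680 m
Required I = P_cr·L_e²/(π²E) = 1.410×10^5 × 1.680² / (π² × 2.04×10^11) = 1.977×10^-7 m⁴
I_req = 1.977×10^5 mm⁴
Rectangle, weak axis: I_min = h·b³/12 with h = 74.8 mm fixed  ⇒  b = (12I/h)^(1/3) = 31.7 mm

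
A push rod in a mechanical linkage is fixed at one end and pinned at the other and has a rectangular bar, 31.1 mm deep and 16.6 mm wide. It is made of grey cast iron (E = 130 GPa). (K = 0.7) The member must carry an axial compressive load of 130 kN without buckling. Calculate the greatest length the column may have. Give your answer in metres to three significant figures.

Buckling occurs about the weak axis: I_min = h·b³/12 with b = 16.6 mm (the shorter side).
I_min = 31.1×16.6³/12 = 1.186×10^4 mm⁴
I = 1.186×10^-8 m⁴
At the buckling limit P_cr = P = 1.300×10^5 N
From P_cr = π²EI/(K·L)²:  L = (1/K)·√(π²EI/P_cr) = (1/0.7)·√(π²×1.30×10^11×1.186×10^-8/1.300×10^5)
L = 0.489 m

L_max ≈ 0.489 m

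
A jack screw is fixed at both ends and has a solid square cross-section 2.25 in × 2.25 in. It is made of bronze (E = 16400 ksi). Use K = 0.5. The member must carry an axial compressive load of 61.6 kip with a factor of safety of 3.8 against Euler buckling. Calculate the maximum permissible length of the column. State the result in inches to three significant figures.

L_max ≈ 76.9 in

I = a⁴/12 = 2.25⁴/12 = 2.136 in⁴
Required critical load P_cr = n·P = 3.8 × 61.6 = 234.1 kip = 2.341×10^5 lb
From P_cr = π²EI/(K·L)²:  L = (1/K)·√(π²EI/P_cr) = (1/0.5)·√(π²×1.64×10^7×2.136/2.341×10^5)
L = 76.9 in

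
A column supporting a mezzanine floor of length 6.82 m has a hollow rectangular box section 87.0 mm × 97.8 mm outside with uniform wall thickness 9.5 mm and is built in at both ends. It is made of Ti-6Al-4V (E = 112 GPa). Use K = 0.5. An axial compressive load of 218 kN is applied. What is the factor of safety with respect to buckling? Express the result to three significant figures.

n ≈ 1.44

Inner dimensions: h_i = 97.8 − 2×9.5 = 78.80 mm, b_i = 87.0 − 2×9.5 = 68.00 mm
Weak-axis I_min = (h_o·b_o³ − h_i·b_i³)/12 with b_o = 87.0, b_i = 68.00 mm (shorter outer/inner sides).
I_min = (97.8×87.0³ − 78.80×68.00³)/12 = 3.302×10^6 mm⁴
I = 3.302×10^6 mm⁴ = 3.302×10^-6 m⁴
Effective length L_e = K·L = 0.5 × 6.82 = 3.410 m
P_cr = π²EI / L_e² = π² × 112×10⁹ × 3.302×10^-6 / 3.410² = 3.139×10^5 N
Factor of safety n = P_cr / P = 313.90 / 218 = 1.44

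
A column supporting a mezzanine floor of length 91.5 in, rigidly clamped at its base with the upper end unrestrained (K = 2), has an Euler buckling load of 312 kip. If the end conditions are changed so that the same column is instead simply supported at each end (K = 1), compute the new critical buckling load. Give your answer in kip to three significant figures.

P_cr ≈ 1250 kip

P_cr ∝ 1/K², so P_cr,new = P_cr,old × (K_old/K_new)² = 312 × (2/1)²
= 312 × 4.000 = 1250 kip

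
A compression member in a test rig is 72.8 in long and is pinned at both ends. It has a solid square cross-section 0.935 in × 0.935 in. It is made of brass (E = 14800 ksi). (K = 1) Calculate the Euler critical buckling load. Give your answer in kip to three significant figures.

P_cr ≈ 1.76 kip

I = a⁴/12 = 0.935⁴/12 = 6.369×10^-2 in⁴
Effective length L_e = K·L = 1 × 72.8 = 72.80 in
P_cr = π²EI / L_e² = π² × 14800×10³ × 6.369×10^-2 / 72.80² = 1.755×10^3 lb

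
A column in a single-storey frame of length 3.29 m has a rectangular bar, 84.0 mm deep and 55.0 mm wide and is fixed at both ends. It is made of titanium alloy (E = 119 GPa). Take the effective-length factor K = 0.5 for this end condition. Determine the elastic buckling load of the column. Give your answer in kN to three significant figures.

P_cr ≈ 505 kN

Buckling occurs about the weak axis: I_min = h·b³/12 with b = 55.0 mm (the shorter side).
I_min = 84.0×55.0³/12 = 1.165×10^6 mm⁴
I = 1.165×10^6 mm⁴ = 1.165×10^-6 m⁴
Effective length L_e = K·L = 0.5 × 3.29 = 1.645 m
P_cr = π²EI / L_e² = π² × 119×10⁹ × 1.165×10^-6 / 1.645² = 5.055×10^5 N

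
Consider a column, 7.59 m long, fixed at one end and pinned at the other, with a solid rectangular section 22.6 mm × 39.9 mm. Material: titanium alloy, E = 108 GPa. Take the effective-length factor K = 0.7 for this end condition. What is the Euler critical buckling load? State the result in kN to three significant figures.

P_cr ≈ 1.45 kN

Buckling occurs about the weak axis: I_min = h·b³/12 with b = 22.6 mm (the shorter side).
I_min = 39.9×22.6³/12 = 3.838×10^4 mm⁴
I = 3.838×10^4 mm⁴ = 3.838×10^-8 m⁴
Effective length L_e = K·L = 0.7 × 7.59 = 5.313 m
P_cr = π²EI / L_e² = π² × 108×10⁹ × 3.838×10^-8 / 5.313² = 1.449×10^3 N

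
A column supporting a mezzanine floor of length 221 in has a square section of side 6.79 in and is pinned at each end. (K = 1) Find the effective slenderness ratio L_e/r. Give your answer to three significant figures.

For a square r = a/√12 = 6.79/√12 = 1.960 in
L_e = K·L = 1 × 221 = 221.0 in
λ = L_e / r_min = 221.00 / 1.960 = 113

λ ≈ 113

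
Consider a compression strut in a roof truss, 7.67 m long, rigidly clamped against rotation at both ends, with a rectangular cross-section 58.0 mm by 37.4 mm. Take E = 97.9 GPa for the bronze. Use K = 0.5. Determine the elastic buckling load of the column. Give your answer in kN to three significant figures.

P_cr ≈ 16.6 kN

Buckling occurs about the weak axis: I_min = h·b³/12 with b = 37.4 mm (the shorter side).
I_min = 58.0×37.4³/12 = 2.528×10^5 mm⁴
I = 2.528×10^5 mm⁴ = 2.528×10^-7 m⁴
Effective length L_e = K·L = 0.5 × 7.67 = 3.835 m
P_cr = π²EI / L_e² = π² × 97.9×10⁹ × 2.528×10^-7 / 3.835² = 1.661×10^4 N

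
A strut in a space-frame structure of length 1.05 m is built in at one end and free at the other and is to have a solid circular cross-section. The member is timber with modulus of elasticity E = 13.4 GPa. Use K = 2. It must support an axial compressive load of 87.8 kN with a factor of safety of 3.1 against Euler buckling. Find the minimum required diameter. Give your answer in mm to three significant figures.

d ≈ 117 mm

Required P_cr = n·P = 3.1 × 87.8 = 272.2 kN
L_e = K·L = 2 × 1.05 = 2.100 m
Required I = P_cr·L_e²/(π²E) = 2.722×10^5 × 2.100² / (π² × 1.34×10^10) = 9.076×10^-6 m⁴
I_req = 9.076×10^6 mm⁴
Solid circle: I = πd⁴/64  ⇒  d = (64I/π)^(1/4) = (64×9.076×10^6/π)^(1/4) = 117 mm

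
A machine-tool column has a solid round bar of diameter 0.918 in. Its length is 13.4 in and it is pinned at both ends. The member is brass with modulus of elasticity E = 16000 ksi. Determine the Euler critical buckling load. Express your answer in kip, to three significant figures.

I = πd⁴/64 = π×0.918⁴/64 = 3.486×10^-2 in⁴
Effective length L_e = K·L = 1 × 13.4 = 13.40 in
P_cr = π²EI / L_e² = π² × 16000×10³ × 3.486×10^-2 / 13.40² = 3.066×10^4 lb

P_cr ≈ 30.7 kip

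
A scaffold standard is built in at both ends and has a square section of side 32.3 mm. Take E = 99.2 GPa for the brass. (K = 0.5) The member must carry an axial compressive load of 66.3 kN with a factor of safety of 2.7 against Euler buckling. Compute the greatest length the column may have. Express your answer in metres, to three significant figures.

L_max ≈ 1.41 m

I = a⁴/12 = 32.3⁴/12 = 9.070×10^4 mm⁴
I = 9.070×10^-8 m⁴
Required critical load P_cr = n·P = 2.7 × 66.3 = 179.0 kN = 1.790×10^5 N
From P_cr = π²EI/(K·L)²:  L = (1/K)·√(π²EI/P_cr) = (1/0.5)·√(π²×9.92×10^10×9.070×10^-8/1.790×10^5)
L = 1.41 m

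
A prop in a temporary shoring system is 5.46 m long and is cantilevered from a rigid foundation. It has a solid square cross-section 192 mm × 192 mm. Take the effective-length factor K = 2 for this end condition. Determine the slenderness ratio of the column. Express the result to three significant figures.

λ ≈ 197

For a square r = a/√12 = 192/√12 = 55.43 mm
L_e = K·L = 2 × 5.46 m = 10.92 m = 10920 mm
λ = L_e / r_min = 10920 / 55.43 = 197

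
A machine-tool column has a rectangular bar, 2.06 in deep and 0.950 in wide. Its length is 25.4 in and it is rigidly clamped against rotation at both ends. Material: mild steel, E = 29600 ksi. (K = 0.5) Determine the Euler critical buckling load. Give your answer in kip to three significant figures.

Buckling occurs about the weak axis: I_min = h·b³/12 with b = 0.950 in (the shorter side).
I_min = 2.06×0.950³/12 = 0.1472 in⁴
Effective length L_e = K·L = 0.5 × 25.4 = 12.70 in
P_cr = π²EI / L_e² = π² × 29600×10³ × 0.1472 / 12.70² = 2.666×10^5 lb

P_cr ≈ 267 kip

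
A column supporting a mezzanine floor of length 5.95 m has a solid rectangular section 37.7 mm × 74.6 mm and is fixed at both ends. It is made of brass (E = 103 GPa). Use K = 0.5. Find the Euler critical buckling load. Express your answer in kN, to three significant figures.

P_cr ≈ 38.3 kN

Buckling occurs about the weak axis: I_min = h·b³/12 with b = 37.7 mm (the shorter side).
I_min = 74.6×37.7³/12 = 3.331×10^5 mm⁴
I = 3.331×10^5 mm⁴ = 3.331×10^-7 m⁴
Effective length L_e = K·L = 0.5 × 5.95 = 2.975 m
P_cr = π²EI / L_e² = π² × 103×10⁹ × 3.331×10^-7 / 2.975² = 3.826×10^4 N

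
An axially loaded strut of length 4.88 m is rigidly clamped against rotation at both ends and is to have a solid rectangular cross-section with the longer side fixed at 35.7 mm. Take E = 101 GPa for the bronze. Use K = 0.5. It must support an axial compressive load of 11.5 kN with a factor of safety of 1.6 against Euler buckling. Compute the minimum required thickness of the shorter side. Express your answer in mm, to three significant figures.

b ≈ 33.3 mm

Required P_cr = n·P = 1.6 × 11.5 = 18.40 kN
L_e = K·L = 0.5 × 4.88 = 2.440 m
Required I = P_cr·L_e²/(π²E) = 1.840×10^4 × 2.440² / (π² × 1.01×10^11) = 1.099×10^-7 m⁴
I_req = 1.099×10^5 mm⁴
Rectangle, weak axis: I_min = h·b³/12 with h = 35.7 mm fixed  ⇒  b = (12I/h)^(1/3) = 33.3 mm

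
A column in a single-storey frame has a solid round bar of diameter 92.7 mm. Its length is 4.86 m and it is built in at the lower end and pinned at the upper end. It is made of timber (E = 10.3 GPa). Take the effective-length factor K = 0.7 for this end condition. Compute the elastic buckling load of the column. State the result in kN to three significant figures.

I = πd⁴/64 = π×92.7⁴/64 = 3.625×10^6 mm⁴
I = 3.625×10^6 mm⁴ = 3.625×10^-6 m⁴
Effective length L_e = K·L = 0.7 × 4.86 = 3.402 m
P_cr = π²EI / L_e² = π² × 10.3×10⁹ × 3.625×10^-6 / 3.402² = 3.184×10^4 N

P_cr ≈ 31.8 kN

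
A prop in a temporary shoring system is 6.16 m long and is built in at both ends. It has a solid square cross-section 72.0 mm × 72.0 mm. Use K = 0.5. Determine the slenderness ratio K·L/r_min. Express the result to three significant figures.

λ ≈ 148

For a square r = a/√12 = 72.0/√12 = 20.78 mm
L_e = K·L = 0.5 × 6.16 m = 3.080 m = 3080.0 mm
λ = L_e / r_min = 3080.0 / 20.78 = 148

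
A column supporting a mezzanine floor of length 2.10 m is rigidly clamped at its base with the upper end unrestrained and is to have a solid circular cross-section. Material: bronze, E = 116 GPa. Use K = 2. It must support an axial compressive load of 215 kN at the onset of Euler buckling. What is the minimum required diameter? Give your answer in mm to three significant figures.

d ≈ 90.6 mm

L_e = K·L = 2 × 2.10 = 4.200 m
Required I = P_cr·L_e²/(π²E) = 2.150×10^5 × 4.200² / (π² × 1.16×10^11) = 3.313×10^-6 m⁴
I_req = 3.313×10^6 mm⁴
Solid circle: I = πd⁴/64  ⇒  d = (64I/π)^(1/4) = (64×3.313×10^6/π)^(1/4) = 90.6 mm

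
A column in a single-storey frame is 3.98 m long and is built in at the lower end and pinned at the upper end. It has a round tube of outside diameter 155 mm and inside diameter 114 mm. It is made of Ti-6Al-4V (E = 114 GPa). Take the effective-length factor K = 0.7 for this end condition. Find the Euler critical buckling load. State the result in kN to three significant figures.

P_cr ≈ 2910 kN

d_o = 155 mm, d_i = 114 mm
I = π(d_o⁴ − d_i⁴)/64 = π(155⁴ − 114.0⁴)/64 = 2.004×10^7 mm⁴
I = 2.004×10^7 mm⁴ = 2.004×10^-5 m⁴
Effective length L_e = K·L = 0.7 × 3.98 = 2.786 m
P_cr = π²EI / L_e² = π² × 114×10⁹ × 2.004×10^-5 / 2.786² = 2.905×10^6 N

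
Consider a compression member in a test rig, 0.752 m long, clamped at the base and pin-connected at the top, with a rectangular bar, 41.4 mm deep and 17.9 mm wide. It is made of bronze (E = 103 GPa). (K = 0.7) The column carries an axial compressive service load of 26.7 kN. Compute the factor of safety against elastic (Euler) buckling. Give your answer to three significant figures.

Buckling occurs about the weak axis: I_min = h·b³/12 with b = 17.9 mm (the shorter side).
I_min = 41.4×17.9³/12 = 1.979×10^4 mm⁴
I = 1.979×10^4 mm⁴ = 1.979×10^-8 m⁴
Effective length L_e = K·L = 0.7 × 0.752 = 0.5264 m
P_cr = π²EI / L_e² = π² × 103×10⁹ × 1.979×10^-8 / 0.5264² = 7.259×10^4 N
Factor of safety n = P_cr / P = 72.591 / 26.7 = 2.72

n ≈ 2.72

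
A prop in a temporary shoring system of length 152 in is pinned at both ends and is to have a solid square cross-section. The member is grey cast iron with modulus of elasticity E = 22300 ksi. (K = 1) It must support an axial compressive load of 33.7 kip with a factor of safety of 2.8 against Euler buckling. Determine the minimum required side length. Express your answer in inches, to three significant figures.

Required P_cr = n·P = 2.8 × 33.7 = 94.36 kip
L_e = K·L = 1 × 152 = 152.0 in
Required I = P_cr·L_e²/(π²E) = 9.436×10^4 × 152.0² / (π² × 2.23×10^7) = 9.905 in⁴
Solid square: I = a⁴/12  ⇒  a = (12I)^(1/4) = (12×9.905)^(1/4) = 3.30 in

a ≈ 3.30 in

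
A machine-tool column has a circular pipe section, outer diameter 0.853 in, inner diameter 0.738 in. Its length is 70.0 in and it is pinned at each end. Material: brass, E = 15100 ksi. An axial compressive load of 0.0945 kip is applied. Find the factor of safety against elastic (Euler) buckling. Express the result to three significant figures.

d_o = 0.853 in, d_i = 0.738 in
I = π(d_o⁴ − d_i⁴)/64 = π(0.853⁴ − 0.7380⁴)/64 = 1.143×10^-2 in⁴
Effective length L_e = K·L = 1 × 70.0 = 70.00 in
P_cr = π²EI / L_e² = π² × 15100×10³ × 1.143×10^-2 / 70.00² = 347.5 lb
Factor of safety n = P_cr / P = 0.34753 / 0.0945 = 3.68

n ≈ 3.68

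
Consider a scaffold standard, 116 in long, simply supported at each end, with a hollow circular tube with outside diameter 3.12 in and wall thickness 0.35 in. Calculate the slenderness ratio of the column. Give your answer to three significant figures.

Inner diameter d_i = 3.12 − 2×0.35 = 2.420 in
I = π(d_o⁴ − d_i⁴)/64 = π(3.12⁴ − 2.420⁴)/64 = 2.968 in⁴
A = 3.046 in²;  r_min = √(I/A) = √(2.968/3.046) = 0.9871 in
L_e = K·L = 1 × 116 = 116.0 in
λ = L_e / r_min = 116.00 / 0.9871 = 118

λ ≈ 118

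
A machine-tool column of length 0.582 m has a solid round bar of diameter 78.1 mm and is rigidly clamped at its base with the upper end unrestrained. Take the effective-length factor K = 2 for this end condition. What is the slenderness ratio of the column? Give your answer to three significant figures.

λ ≈ 59.6

I = πd⁴/64 = π×78.1⁴/64 = 1.826×10^6 mm⁴
A = 4.791×10^3 mm²;  r_min = √(I/A) = √(1.826×10^6/4.791×10^3) = 19.52 mm
L_e = K·L = 2 × 0.582 m = 1.164 m = 1164.0 mm
λ = L_e / r_min = 1164.0 / 19.52 = 59.6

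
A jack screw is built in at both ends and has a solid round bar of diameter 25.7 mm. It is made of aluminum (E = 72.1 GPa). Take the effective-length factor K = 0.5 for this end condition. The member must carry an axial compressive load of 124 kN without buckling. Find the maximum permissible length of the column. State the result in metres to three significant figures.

L_max ≈ 0.701 m

I = πd⁴/64 = π×25.7⁴/64 = 2.141×10^4 mm⁴
I = 2.141×10^-8 m⁴
At the buckling limit P_cr = P = 1.240×10^5 N
From P_cr = π²EI/(K·L)²:  L = (1/K)·√(π²EI/P_cr) = (1/0.5)·√(π²×7.21×10^10×2.141×10^-8/1.240×10^5)
L = 0.701 m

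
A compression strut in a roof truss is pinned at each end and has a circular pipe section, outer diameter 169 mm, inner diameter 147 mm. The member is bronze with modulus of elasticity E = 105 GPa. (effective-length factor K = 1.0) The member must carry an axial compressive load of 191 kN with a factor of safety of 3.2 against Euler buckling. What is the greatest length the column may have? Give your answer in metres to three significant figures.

d_o = 169 mm, d_i = 147 mm
I = π(d_o⁴ − d_i⁴)/64 = π(169⁴ − 147.0⁴)/64 = 1.712×10^7 mm⁴
I = 1.712×10^-5 m⁴
Required critical load P_cr = n·P = 3.2 × 191 = 611.2 kN = 6.112×10^5 N
From P_cr = π²EI/(K·L)²:  L = (1/K)·√(π²EI/P_cr) = (1/1)·√(π²×1.05×10^11×1.712×10^-5/6.112×10^5)
L = 5.39 m

L_max ≈ 5.39 m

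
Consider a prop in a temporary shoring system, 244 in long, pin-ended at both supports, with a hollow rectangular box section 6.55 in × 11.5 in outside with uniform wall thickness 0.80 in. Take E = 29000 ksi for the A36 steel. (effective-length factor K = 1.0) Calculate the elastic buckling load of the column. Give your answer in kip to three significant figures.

Inner dimensions: h_i = 11.5 − 2×0.80 = 9.900 in, b_i = 6.55 − 2×0.80 = 4.950 in
Weak-axis I_min = (h_o·b_o³ − h_i·b_i³)/12 with b_o = 6.55, b_i = 4.950 in (shorter outer/inner sides).
I_min = (11.5×6.55³ − 9.900×4.950³)/12 = 169.2 in⁴
Effective length L_e = K·L = 1 × 244 = 244.0 in
P_cr = π²EI / L_e² = π² × 29000×10³ × 169.2 / 244.0² = 8.136×10^5 lb

P_cr ≈ 814 kip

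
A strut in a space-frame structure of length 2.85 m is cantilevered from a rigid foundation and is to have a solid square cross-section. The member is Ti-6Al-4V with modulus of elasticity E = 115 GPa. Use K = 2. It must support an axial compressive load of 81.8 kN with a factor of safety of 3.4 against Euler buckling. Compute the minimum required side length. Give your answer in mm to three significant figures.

a ≈ 98.9 mm

Required P_cr = n·P = 3.4 × 81.8 = 278.1 kN
L_e = K·L = 2 × 2.85 = 5.700 m
Required I = P_cr·L_e²/(π²E) = 2.781×10^5 × 5.700² / (π² × 1.15×10^11) = 7.961×10^-6 m⁴
I_req = 7.961×10^6 mm⁴
Solid square: I = a⁴/12  ⇒  a = (12I)^(1/4) = (12×7.961×10^6)^(1/4) = 98.9 mm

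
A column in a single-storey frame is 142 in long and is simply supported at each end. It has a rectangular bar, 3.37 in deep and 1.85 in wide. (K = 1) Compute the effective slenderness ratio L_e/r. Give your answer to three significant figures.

λ ≈ 266

Buckling occurs about the weak axis: I_min = h·b³/12 with b = 1.85 in (the shorter side).
I_min = 3.37×1.85³/12 = 1.778 in⁴
A = 6.235 in²;  r_min = √(I/A) = √(1.778/6.235) = 0.5340 in
L_e = K·L = 1 × 142 = 142.0 in
λ = L_e / r_min = 142.00 / 0.5340 = 266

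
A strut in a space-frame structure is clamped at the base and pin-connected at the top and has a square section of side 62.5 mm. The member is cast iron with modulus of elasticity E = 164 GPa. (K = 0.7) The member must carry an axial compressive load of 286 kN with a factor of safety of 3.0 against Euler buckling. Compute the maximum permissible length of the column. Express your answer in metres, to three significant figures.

L_max ≈ 2.21 m

I = a⁴/12 = 62.5⁴/12 = 1.272×10^6 mm⁴
I = 1.272×10^-6 m⁴
Required critical load P_cr = n·P = 3.0 × 286 = 858.0 kN = 8.580×10^5 N
From P_cr = π²EI/(K·L)²:  L = (1/K)·√(π²EI/P_cr) = (1/0.7)·√(π²×1.64×10^11×1.272×10^-6/8.580×10^5)
L = 2.21 m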